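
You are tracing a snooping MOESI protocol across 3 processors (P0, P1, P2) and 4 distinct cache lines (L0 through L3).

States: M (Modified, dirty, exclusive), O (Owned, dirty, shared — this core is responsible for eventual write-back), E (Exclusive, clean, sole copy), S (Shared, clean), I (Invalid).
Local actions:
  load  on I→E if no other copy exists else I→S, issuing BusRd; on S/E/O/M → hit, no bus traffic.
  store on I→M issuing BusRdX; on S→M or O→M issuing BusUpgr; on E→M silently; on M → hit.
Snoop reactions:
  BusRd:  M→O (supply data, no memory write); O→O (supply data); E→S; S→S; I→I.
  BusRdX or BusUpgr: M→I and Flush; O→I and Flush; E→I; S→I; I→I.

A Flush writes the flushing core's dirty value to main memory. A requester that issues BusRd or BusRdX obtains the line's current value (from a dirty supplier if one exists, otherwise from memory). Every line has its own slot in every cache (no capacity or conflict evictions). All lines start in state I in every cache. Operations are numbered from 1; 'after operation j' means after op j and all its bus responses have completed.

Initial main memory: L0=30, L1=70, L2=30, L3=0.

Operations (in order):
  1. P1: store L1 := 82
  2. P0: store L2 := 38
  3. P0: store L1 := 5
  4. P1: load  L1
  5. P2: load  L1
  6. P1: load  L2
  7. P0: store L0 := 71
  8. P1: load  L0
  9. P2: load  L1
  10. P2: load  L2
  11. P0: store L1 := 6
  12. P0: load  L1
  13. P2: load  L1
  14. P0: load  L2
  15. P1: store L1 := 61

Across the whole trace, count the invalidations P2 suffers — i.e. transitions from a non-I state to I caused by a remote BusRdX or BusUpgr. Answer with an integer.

invalidations = 2

step 1: P1: store L1 := 82  ⟶  IMI  (L1)  txn=BusRdX  M[L1]=70
step 2: P0: store L2 := 38  ⟶  MII  (L2)  txn=BusRdX  M[L2]=30
step 3: P0: store L1 := 5  ⟶  MII  (L1)  txn=BusRdX+Flush  M[L1]=82
step 4: P1: load  L1  ⟶  OSI  (L1)  txn=BusRd  M[L1]=82
step 5: P2: load  L1  ⟶  OSS  (L1)  txn=BusRd  M[L1]=82
step 6: P1: load  L2  ⟶  OSI  (L2)  txn=BusRd  M[L2]=30
step 7: P0: store L0 := 71  ⟶  MII  (L0)  txn=BusRdX  M[L0]=30
step 8: P1: load  L0  ⟶  OSI  (L0)  txn=BusRd  M[L0]=30
step 9: P2: load  L1  ⟶  OSS  (L1)  txn=∅  M[L1]=82
step 10: P2: load  L2  ⟶  OSS  (L2)  txn=BusRd  M[L2]=30
step 11: P0: store L1 := 6  ⟶  MII  (L1)  txn=BusUpgr  M[L1]=82
step 12: P0: load  L1  ⟶  MII  (L1)  txn=∅  M[L1]=82
step 13: P2: load  L1  ⟶  OIS  (L1)  txn=BusRd  M[L1]=82
step 14: P0: load  L2  ⟶  OSS  (L2)  txn=∅  M[L2]=30
step 15: P1: store L1 := 61  ⟶  IMI  (L1)  txn=BusRdX+Flush  M[L1]=6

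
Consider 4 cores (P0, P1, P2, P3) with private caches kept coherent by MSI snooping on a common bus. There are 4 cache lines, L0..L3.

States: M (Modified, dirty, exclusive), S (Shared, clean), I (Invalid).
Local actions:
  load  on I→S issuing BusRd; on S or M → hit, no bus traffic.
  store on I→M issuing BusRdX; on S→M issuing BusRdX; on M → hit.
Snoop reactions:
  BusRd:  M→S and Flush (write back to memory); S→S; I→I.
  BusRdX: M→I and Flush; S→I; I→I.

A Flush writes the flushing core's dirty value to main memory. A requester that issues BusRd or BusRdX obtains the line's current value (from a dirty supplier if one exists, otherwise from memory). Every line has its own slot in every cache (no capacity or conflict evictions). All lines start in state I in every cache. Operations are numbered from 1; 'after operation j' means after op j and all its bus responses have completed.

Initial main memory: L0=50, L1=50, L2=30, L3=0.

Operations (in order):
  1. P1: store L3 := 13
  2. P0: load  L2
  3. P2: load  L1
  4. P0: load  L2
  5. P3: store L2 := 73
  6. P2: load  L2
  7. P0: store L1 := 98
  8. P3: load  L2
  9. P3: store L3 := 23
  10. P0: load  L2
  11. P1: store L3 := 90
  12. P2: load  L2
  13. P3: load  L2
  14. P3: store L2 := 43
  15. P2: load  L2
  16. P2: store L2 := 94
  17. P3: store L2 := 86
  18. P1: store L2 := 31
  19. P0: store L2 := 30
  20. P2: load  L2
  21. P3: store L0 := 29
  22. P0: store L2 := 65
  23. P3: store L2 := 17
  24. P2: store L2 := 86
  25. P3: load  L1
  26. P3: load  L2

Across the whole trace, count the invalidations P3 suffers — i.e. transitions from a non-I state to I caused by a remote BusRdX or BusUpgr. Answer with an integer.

invalidations = 4

[1] P1: store L3 := 13 | P0:I, P1:M(13), P2:I, P3:I | bus: BusRdX
[2] P0: load  L2 | P0:S(30), P1:I, P2:I, P3:I | bus: BusRd
[3] P2: load  L1 | P0:I, P1:I, P2:S(50), P3:I | bus: BusRd
[4] P0: load  L2 | P0:S(30), P1:I, P2:I, P3:I | bus: none
[5] P3: store L2 := 73 | P0:I, P1:I, P2:I, P3:M(73) | bus: BusRdX
[6] P2: load  L2 | P0:I, P1:I, P2:S(73), P3:S(73) | bus: BusRd,Flush
[7] P0: store L1 := 98 | P0:M(98), P1:I, P2:I, P3:I | bus: BusRdX
[8] P3: load  L2 | P0:I, P1:I, P2:S(73), P3:S(73) | bus: none
[9] P3: store L3 := 23 | P0:I, P1:I, P2:I, P3:M(23) | bus: BusRdX,Flush
[10] P0: load  L2 | P0:S(73), P1:I, P2:S(73), P3:S(73) | bus: BusRd
[11] P1: store L3 := 90 | P0:I, P1:M(90), P2:I, P3:I | bus: BusRdX,Flush
[12] P2: load  L2 | P0:S(73), P1:I, P2:S(73), P3:S(73) | bus: none
[13] P3: load  L2 | P0:S(73), P1:I, P2:S(73), P3:S(73) | bus: none
[14] P3: store L2 := 43 | P0:I, P1:I, P2:I, P3:M(43) | bus: BusRdX
[15] P2: load  L2 | P0:I, P1:I, P2:S(43), P3:S(43) | bus: BusRd,Flush
[16] P2: store L2 := 94 | P0:I, P1:I, P2:M(94), P3:I | bus: BusRdX
[17] P3: store L2 := 86 | P0:I, P1:I, P2:I, P3:M(86) | bus: BusRdX,Flush
[18] P1: store L2 := 31 | P0:I, P1:M(31), P2:I, P3:I | bus: BusRdX,Flush
[19] P0: store L2 := 30 | P0:M(30), P1:I, P2:I, P3:I | bus: BusRdX,Flush
[20] P2: load  L2 | P0:S(30), P1:I, P2:S(30), P3:I | bus: BusRd,Flush
[21] P3: store L0 := 29 | P0:I, P1:I, P2:I, P3:M(29) | bus: BusRdX
[22] P0: store L2 := 65 | P0:M(65), P1:I, P2:I, P3:I | bus: BusRdX
[23] P3: store L2 := 17 | P0:I, P1:I, P2:I, P3:M(17) | bus: BusRdX,Flush
[24] P2: store L2 := 86 | P0:I, P1:I, P2:M(86), P3:I | bus: BusRdX,Flush
[25] P3: load  L1 | P0:S(98), P1:I, P2:I, P3:S(98) | bus: BusRd,Flush
[26] P3: load  L2 | P0:I, P1:I, P2:S(86), P3:S(86) | bus: BusRd,Flush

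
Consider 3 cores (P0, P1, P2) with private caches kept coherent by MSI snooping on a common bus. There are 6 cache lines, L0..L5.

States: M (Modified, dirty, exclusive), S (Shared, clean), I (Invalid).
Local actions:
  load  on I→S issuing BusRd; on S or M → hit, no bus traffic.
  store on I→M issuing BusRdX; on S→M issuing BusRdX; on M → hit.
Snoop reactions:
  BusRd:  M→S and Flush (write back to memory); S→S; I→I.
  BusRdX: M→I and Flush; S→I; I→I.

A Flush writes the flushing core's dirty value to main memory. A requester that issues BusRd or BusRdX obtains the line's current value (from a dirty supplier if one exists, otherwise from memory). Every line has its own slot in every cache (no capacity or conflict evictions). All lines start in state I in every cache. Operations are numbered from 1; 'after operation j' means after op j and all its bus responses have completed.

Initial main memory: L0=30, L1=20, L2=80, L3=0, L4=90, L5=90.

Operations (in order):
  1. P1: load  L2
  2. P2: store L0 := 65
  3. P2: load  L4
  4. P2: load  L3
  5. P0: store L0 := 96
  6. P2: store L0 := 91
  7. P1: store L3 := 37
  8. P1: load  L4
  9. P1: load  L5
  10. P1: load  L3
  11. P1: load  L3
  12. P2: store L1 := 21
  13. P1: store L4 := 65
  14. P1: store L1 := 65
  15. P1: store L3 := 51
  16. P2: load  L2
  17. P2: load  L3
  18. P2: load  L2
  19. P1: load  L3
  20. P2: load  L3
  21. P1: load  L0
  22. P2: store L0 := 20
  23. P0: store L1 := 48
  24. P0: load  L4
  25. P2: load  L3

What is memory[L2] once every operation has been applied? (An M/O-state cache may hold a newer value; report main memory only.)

1. P1: load  L2  bus=[BusRd]  L2: P0=I P1=S P2=I  mem[L2]=80
2. P2: store L0 := 65  bus=[BusRdX]  L0: P0=I P1=I P2=M  mem[L0]=30
3. P2: load  L4  bus=[BusRd]  L4: P0=I P1=I P2=S  mem[L4]=90
4. P2: load  L3  bus=[BusRd]  L3: P0=I P1=I P2=S  mem[L3]=0
5. P0: store L0 := 96  bus=[BusRdX,Flush]  L0: P0=M P1=I P2=I  mem[L0]=65
6. P2: store L0 := 91  bus=[BusRdX,Flush]  L0: P0=I P1=I P2=M  mem[L0]=96
7. P1: store L3 := 37  bus=[BusRdX]  L3: P0=I P1=M P2=I  mem[L3]=0
8. P1: load  L4  bus=[BusRd]  L4: P0=I P1=S P2=S  mem[L4]=90
9. P1: load  L5  bus=[BusRd]  L5: P0=I P1=S P2=I  mem[L5]=90
10. P1: load  L3  bus=[-]  L3: P0=I P1=M P2=I  mem[L3]=0
11. P1: load  L3  bus=[-]  L3: P0=I P1=M P2=I  mem[L3]=0
12. P2: store L1 := 21  bus=[BusRdX]  L1: P0=I P1=I P2=M  mem[L1]=20
13. P1: store L4 := 65  bus=[BusRdX]  L4: P0=I P1=M P2=I  mem[L4]=90
14. P1: store L1 := 65  bus=[BusRdX,Flush]  L1: P0=I P1=M P2=I  mem[L1]=21
15. P1: store L3 := 51  bus=[-]  L3: P0=I P1=M P2=I  mem[L3]=0
16. P2: load  L2  bus=[BusRd]  L2: P0=I P1=S P2=S  mem[L2]=80
17. P2: load  L3  bus=[BusRd,Flush]  L3: P0=I P1=S P2=S  mem[L3]=51
18. P2: load  L2  bus=[-]  L2: P0=I P1=S P2=S  mem[L2]=80
19. P1: load  L3  bus=[-]  L3: P0=I P1=S P2=S  mem[L3]=51
20. P2: load  L3  bus=[-]  L3: P0=I P1=S P2=S  mem[L3]=51
21. P1: load  L0  bus=[BusRd,Flush]  L0: P0=I P1=S P2=S  mem[L0]=91
22. P2: store L0 := 20  bus=[BusRdX]  L0: P0=I P1=I P2=M  mem[L0]=91
23. P0: store L1 := 48  bus=[BusRdX,Flush]  L1: P0=M P1=I P2=I  mem[L1]=65
24. P0: load  L4  bus=[BusRd,Flush]  L4: P0=S P1=S P2=I  mem[L4]=65
25. P2: load  L3  bus=[-]  L3: P0=I P1=S P2=S  mem[L3]=51

memory[L2] = 80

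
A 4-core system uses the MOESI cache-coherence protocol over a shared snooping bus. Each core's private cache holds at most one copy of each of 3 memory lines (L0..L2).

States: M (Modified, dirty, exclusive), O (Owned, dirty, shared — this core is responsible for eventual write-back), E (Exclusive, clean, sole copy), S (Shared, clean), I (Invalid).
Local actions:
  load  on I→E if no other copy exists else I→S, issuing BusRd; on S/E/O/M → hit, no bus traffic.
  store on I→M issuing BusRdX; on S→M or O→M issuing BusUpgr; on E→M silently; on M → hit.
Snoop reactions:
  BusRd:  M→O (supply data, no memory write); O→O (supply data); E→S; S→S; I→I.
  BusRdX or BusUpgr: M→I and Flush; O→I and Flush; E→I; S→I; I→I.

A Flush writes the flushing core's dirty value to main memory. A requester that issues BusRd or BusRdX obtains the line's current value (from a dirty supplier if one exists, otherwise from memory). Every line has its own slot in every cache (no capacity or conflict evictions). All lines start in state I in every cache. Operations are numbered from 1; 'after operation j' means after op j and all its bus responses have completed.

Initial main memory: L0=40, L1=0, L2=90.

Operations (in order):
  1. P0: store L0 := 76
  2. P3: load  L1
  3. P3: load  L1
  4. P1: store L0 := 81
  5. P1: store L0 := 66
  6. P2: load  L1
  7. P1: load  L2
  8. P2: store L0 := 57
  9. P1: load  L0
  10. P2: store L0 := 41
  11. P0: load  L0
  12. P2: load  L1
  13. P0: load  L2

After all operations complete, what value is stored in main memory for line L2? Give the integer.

step 1: P0: store L0 := 76  ⟶  MIII  (L0)  txn=BusRdX  M[L0]=40
step 2: P3: load  L1  ⟶  IIIE  (L1)  txn=BusRd  M[L1]=0
step 3: P3: load  L1  ⟶  IIIE  (L1)  txn=∅  M[L1]=0
step 4: P1: store L0 := 81  ⟶  IMII  (L0)  txn=BusRdX+Flush  M[L0]=76
step 5: P1: store L0 := 66  ⟶  IMII  (L0)  txn=∅  M[L0]=76
step 6: P2: load  L1  ⟶  IISS  (L1)  txn=BusRd  M[L1]=0
step 7: P1: load  L2  ⟶  IEII  (L2)  txn=BusRd  M[L2]=90
step 8: P2: store L0 := 57  ⟶  IIMI  (L0)  txn=BusRdX+Flush  M[L0]=66
step 9: P1: load  L0  ⟶  ISOI  (L0)  txn=BusRd  M[L0]=66
step 10: P2: store L0 := 41  ⟶  IIMI  (L0)  txn=BusUpgr  M[L0]=66
step 11: P0: load  L0  ⟶  SIOI  (L0)  txn=BusRd  M[L0]=66
step 12: P2: load  L1  ⟶  IISS  (L1)  txn=∅  M[L1]=0
step 13: P0: load  L2  ⟶  SSII  (L2)  txn=BusRd  M[L2]=90

memory[L2] = 90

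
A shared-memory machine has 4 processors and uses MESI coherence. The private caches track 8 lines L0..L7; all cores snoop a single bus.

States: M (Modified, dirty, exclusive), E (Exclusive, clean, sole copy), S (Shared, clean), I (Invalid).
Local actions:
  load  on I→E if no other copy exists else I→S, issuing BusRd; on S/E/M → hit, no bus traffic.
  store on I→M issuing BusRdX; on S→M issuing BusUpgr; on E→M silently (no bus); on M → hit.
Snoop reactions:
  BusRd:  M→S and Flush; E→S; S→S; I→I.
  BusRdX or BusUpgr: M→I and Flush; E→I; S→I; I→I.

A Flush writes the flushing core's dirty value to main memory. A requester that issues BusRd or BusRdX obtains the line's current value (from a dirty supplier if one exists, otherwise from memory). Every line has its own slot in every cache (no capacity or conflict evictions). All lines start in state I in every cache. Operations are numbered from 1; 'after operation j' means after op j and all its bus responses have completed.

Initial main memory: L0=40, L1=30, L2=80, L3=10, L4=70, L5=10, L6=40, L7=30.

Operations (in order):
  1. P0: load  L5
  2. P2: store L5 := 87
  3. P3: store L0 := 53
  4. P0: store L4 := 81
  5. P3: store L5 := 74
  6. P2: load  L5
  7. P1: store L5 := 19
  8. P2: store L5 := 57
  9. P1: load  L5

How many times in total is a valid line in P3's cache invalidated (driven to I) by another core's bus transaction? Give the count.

  op1 P0: load  L5 → E/I/I/I on L5; bus BusRd; mem=10
  op2 P2: store L5 := 87 → I/I/M/I on L5; bus BusRdX; mem=10
  op3 P3: store L0 := 53 → I/I/I/M on L0; bus BusRdX; mem=40
  op4 P0: store L4 := 81 → M/I/I/I on L4; bus BusRdX; mem=70
  op5 P3: store L5 := 74 → I/I/I/M on L5; bus BusRdX Flush; mem=87
  op6 P2: load  L5 → I/I/S/S on L5; bus BusRd Flush; mem=74
  op7 P1: store L5 := 19 → I/M/I/I on L5; bus BusRdX; mem=74
  op8 P2: store L5 := 57 → I/I/M/I on L5; bus BusRdX Flush; mem=19
  op9 P1: load  L5 → I/S/S/I on L5; bus BusRd Flush; mem=57

invalidations = 1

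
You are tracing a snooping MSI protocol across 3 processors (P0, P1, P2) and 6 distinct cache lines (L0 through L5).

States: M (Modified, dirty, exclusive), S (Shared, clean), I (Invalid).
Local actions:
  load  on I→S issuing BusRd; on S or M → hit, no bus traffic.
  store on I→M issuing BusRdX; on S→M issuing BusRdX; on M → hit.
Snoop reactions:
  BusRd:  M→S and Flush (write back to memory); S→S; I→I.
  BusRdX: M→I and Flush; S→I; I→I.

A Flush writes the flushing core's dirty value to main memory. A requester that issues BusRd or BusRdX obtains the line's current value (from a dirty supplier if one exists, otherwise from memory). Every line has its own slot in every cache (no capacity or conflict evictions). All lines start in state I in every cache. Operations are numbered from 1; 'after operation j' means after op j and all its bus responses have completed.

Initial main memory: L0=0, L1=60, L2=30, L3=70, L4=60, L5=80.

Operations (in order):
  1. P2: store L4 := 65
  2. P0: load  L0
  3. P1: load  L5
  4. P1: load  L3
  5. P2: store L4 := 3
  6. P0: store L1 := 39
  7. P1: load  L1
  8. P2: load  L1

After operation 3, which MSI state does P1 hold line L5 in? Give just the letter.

state = S

1. P2: store L4 := 65  bus=[BusRdX]  L4: P0=I P1=I P2=M  mem[L4]=60
2. P0: load  L0  bus=[BusRd]  L0: P0=S P1=I P2=I  mem[L0]=0
3. P1: load  L5  bus=[BusRd]  L5: P0=I P1=S P2=I  mem[L5]=80
4. P1: load  L3  bus=[BusRd]  L3: P0=I P1=S P2=I  mem[L3]=70
5. P2: store L4 := 3  bus=[-]  L4: P0=I P1=I P2=M  mem[L4]=60
6. P0: store L1 := 39  bus=[BusRdX]  L1: P0=M P1=I P2=I  mem[L1]=60
7. P1: load  L1  bus=[BusRd,Flush]  L1: P0=S P1=S P2=I  mem[L1]=39
8. P2: load  L1  bus=[BusRd]  L1: P0=S P1=S P2=S  mem[L1]=39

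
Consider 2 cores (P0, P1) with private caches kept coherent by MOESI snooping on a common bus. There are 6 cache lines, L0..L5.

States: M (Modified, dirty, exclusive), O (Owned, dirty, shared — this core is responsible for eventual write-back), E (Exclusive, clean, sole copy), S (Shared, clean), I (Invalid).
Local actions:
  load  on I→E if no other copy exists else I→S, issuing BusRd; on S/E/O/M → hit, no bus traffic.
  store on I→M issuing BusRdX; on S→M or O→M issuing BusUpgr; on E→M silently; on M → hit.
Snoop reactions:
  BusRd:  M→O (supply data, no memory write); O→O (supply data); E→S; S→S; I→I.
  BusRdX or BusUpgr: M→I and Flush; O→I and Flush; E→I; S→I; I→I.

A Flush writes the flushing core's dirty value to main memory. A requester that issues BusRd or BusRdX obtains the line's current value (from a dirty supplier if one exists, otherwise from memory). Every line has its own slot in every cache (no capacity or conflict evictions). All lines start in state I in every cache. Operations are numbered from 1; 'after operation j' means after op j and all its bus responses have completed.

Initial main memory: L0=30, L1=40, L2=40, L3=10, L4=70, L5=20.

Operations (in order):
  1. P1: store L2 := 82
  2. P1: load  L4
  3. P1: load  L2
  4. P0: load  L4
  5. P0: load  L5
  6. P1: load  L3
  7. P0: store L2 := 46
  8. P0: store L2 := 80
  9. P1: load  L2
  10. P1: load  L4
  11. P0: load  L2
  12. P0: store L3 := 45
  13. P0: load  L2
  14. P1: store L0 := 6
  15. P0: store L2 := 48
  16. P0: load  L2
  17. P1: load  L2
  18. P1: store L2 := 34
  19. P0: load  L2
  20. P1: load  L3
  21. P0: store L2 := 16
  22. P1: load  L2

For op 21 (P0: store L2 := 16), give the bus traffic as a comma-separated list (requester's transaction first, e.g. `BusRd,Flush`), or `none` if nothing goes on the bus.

1. P1: store L2 := 82  bus=[BusRdX]  L2: P0=I P1=M  mem[L2]=40
2. P1: load  L4  bus=[BusRd]  L4: P0=I P1=E  mem[L4]=70
3. P1: load  L2  bus=[-]  L2: P0=I P1=M  mem[L2]=40
4. P0: load  L4  bus=[BusRd]  L4: P0=S P1=S  mem[L4]=70
5. P0: load  L5  bus=[BusRd]  L5: P0=E P1=I  mem[L5]=20
6. P1: load  L3  bus=[BusRd]  L3: P0=I P1=E  mem[L3]=10
7. P0: store L2 := 46  bus=[BusRdX,Flush]  L2: P0=M P1=I  mem[L2]=82
8. P0: store L2 := 80  bus=[-]  L2: P0=M P1=I  mem[L2]=82
9. P1: load  L2  bus=[BusRd]  L2: P0=O P1=S  mem[L2]=82
10. P1: load  L4  bus=[-]  L4: P0=S P1=S  mem[L4]=70
11. P0: load  L2  bus=[-]  L2: P0=O P1=S  mem[L2]=82
12. P0: store L3 := 45  bus=[BusRdX]  L3: P0=M P1=I  mem[L3]=10
13. P0: load  L2  bus=[-]  L2: P0=O P1=S  mem[L2]=82
14. P1: store L0 := 6  bus=[BusRdX]  L0: P0=I P1=M  mem[L0]=30
15. P0: store L2 := 48  bus=[BusUpgr]  L2: P0=M P1=I  mem[L2]=82
16. P0: load  L2  bus=[-]  L2: P0=M P1=I  mem[L2]=82
17. P1: load  L2  bus=[BusRd]  L2: P0=O P1=S  mem[L2]=82
18. P1: store L2 := 34  bus=[BusUpgr,Flush]  L2: P0=I P1=M  mem[L2]=48
19. P0: load  L2  bus=[BusRd]  L2: P0=S P1=O  mem[L2]=48
20. P1: load  L3  bus=[BusRd]  L3: P0=O P1=S  mem[L3]=10
21. P0: store L2 := 16  bus=[BusUpgr,Flush]  L2: P0=M P1=I  mem[L2]=34
22. P1: load  L2  bus=[BusRd]  L2: P0=O P1=S  mem[L2]=34

bus = BusUpgr,Flush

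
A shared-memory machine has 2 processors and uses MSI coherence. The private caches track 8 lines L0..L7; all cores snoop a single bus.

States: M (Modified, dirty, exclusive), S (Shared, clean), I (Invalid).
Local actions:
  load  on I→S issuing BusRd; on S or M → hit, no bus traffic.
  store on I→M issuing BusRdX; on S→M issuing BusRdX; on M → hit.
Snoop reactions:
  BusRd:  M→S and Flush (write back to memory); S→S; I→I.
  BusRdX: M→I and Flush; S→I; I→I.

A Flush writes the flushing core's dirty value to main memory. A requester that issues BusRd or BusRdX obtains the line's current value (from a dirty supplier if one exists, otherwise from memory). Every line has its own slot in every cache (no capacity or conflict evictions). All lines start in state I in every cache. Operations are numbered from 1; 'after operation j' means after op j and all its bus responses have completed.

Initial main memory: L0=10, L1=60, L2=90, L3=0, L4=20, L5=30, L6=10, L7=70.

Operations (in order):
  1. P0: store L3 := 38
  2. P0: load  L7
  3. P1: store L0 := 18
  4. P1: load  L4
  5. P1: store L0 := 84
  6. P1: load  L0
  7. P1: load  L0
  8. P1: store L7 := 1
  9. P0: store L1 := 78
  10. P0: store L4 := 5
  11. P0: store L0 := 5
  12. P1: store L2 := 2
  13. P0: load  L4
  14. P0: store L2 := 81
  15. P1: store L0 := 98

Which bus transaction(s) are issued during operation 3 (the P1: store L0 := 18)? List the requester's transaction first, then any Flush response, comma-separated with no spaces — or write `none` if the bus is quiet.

bus = BusRdX

  op1 P0: store L3 := 38 → M/I on L3; bus BusRdX; mem=0
  op2 P0: load  L7 → S/I on L7; bus BusRd; mem=70
  op3 P1: store L0 := 18 → I/M on L0; bus BusRdX; mem=10
  op4 P1: load  L4 → I/S on L4; bus BusRd; mem=20
  op5 P1: store L0 := 84 → I/M on L0; bus (none); mem=10
  op6 P1: load  L0 → I/M on L0; bus (none); mem=10
  op7 P1: load  L0 → I/M on L0; bus (none); mem=10
  op8 P1: store L7 := 1 → I/M on L7; bus BusRdX; mem=70
  op9 P0: store L1 := 78 → M/I on L1; bus BusRdX; mem=60
  op10 P0: store L4 := 5 → M/I on L4; bus BusRdX; mem=20
  op11 P0: store L0 := 5 → M/I on L0; bus BusRdX Flush; mem=84
  op12 P1: store L2 := 2 → I/M on L2; bus BusRdX; mem=90
  op13 P0: load  L4 → M/I on L4; bus (none); mem=20
  op14 P0: store L2 := 81 → M/I on L2; bus BusRdX Flush; mem=2
  op15 P1: store L0 := 98 → I/M on L0; bus BusRdX Flush; mem=5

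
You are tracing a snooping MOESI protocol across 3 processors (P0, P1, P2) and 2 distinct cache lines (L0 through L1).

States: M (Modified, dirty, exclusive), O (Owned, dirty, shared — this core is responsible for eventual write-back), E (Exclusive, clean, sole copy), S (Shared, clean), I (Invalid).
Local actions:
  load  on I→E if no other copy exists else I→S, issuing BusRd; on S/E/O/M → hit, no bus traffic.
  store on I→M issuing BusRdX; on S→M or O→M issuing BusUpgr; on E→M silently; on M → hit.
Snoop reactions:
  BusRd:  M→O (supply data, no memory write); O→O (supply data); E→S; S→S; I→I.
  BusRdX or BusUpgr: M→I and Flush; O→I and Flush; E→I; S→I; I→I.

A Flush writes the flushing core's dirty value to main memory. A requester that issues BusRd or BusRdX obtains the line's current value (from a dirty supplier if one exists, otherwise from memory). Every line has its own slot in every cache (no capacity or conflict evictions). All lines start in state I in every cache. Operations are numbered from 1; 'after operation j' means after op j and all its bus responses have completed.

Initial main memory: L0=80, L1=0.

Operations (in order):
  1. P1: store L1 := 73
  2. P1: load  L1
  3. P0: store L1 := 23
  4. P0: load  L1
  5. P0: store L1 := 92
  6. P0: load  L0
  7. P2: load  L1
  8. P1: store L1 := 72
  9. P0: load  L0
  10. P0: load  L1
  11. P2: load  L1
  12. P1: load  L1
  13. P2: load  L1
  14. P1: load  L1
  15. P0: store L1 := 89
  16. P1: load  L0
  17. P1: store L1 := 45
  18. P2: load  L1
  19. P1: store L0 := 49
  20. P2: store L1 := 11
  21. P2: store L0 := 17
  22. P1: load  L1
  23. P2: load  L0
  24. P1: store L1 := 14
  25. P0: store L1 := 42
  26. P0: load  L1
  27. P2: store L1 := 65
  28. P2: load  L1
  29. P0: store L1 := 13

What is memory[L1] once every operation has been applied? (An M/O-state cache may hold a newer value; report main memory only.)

  op1 P1: store L1 := 73 → I/M/I on L1; bus BusRdX; mem=0
  op2 P1: load  L1 → I/M/I on L1; bus (none); mem=0
  op3 P0: store L1 := 23 → M/I/I on L1; bus BusRdX Flush; mem=73
  op4 P0: load  L1 → M/I/I on L1; bus (none); mem=73
  op5 P0: store L1 := 92 → M/I/I on L1; bus (none); mem=73
  op6 P0: load  L0 → E/I/I on L0; bus BusRd; mem=80
  op7 P2: load  L1 → O/I/S on L1; bus BusRd; mem=73
  op8 P1: store L1 := 72 → I/M/I on L1; bus BusRdX Flush; mem=92
  op9 P0: load  L0 → E/I/I on L0; bus (none); mem=80
  op10 P0: load  L1 → S/O/I on L1; bus BusRd; mem=92
  op11 P2: load  L1 → S/O/S on L1; bus BusRd; mem=92
  op12 P1: load  L1 → S/O/S on L1; bus (none); mem=92
  op13 P2: load  L1 → S/O/S on L1; bus (none); mem=92
  op14 P1: load  L1 → S/O/S on L1; bus (none); mem=92
  op15 P0: store L1 := 89 → M/I/I on L1; bus BusUpgr Flush; mem=72
  op16 P1: load  L0 → S/S/I on L0; bus BusRd; mem=80
  op17 P1: store L1 := 45 → I/M/I on L1; bus BusRdX Flush; mem=89
  op18 P2: load  L1 → I/O/S on L1; bus BusRd; mem=89
  op19 P1: store L0 := 49 → I/M/I on L0; bus BusUpgr; mem=80
  op20 P2: store L1 := 11 → I/I/M on L1; bus BusUpgr Flush; mem=45
  op21 P2: store L0 := 17 → I/I/M on L0; bus BusRdX Flush; mem=49
  op22 P1: load  L1 → I/S/O on L1; bus BusRd; mem=45
  op23 P2: load  L0 → I/I/M on L0; bus (none); mem=49
  op24 P1: store L1 := 14 → I/M/I on L1; bus BusUpgr Flush; mem=11
  op25 P0: store L1 := 42 → M/I/I on L1; bus BusRdX Flush; mem=14
  op26 P0: load  L1 → M/I/I on L1; bus (none); mem=14
  op27 P2: store L1 := 65 → I/I/M on L1; bus BusRdX Flush; mem=42
  op28 P2: load  L1 → I/I/M on L1; bus (none); mem=42
  op29 P0: store L1 := 13 → M/I/I on L1; bus BusRdX Flush; mem=65

memory[L1] = 65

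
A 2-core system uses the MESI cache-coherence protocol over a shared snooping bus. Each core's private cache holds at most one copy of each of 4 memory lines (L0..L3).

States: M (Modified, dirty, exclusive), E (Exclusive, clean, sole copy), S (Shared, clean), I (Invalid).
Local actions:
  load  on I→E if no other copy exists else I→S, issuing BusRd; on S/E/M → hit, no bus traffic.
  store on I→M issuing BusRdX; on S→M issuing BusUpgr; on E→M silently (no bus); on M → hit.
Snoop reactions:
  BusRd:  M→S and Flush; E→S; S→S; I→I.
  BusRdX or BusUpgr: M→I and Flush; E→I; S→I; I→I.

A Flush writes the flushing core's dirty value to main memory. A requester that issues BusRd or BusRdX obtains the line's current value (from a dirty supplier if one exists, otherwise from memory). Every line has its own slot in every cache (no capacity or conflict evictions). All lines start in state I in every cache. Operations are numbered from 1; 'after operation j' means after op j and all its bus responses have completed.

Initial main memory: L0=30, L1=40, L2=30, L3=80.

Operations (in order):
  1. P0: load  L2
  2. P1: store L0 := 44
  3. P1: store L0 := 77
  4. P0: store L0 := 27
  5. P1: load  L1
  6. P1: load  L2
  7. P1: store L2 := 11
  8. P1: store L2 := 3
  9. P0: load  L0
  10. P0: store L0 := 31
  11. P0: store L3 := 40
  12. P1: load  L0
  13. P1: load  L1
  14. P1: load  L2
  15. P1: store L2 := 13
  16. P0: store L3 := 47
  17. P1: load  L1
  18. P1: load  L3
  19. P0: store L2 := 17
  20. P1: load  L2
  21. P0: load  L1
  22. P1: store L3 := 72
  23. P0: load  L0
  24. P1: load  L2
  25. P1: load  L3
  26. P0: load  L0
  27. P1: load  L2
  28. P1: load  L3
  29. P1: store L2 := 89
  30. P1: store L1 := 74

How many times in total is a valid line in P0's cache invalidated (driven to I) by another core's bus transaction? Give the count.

1. P0: load  L2  bus=[BusRd]  L2: P0=E P1=I  mem[L2]=30
2. P1: store L0 := 44  bus=[BusRdX]  L0: P0=I P1=M  mem[L0]=30
3. P1: store L0 := 77  bus=[-]  L0: P0=I P1=M  mem[L0]=30
4. P0: store L0 := 27  bus=[BusRdX,Flush]  L0: P0=M P1=I  mem[L0]=77
5. P1: load  L1  bus=[BusRd]  L1: P0=I P1=E  mem[L1]=40
6. P1: load  L2  bus=[BusRd]  L2: P0=S P1=S  mem[L2]=30
7. P1: store L2 := 11  bus=[BusUpgr]  L2: P0=I P1=M  mem[L2]=30
8. P1: store L2 := 3  bus=[-]  L2: P0=I P1=M  mem[L2]=30
9. P0: load  L0  bus=[-]  L0: P0=M P1=I  mem[L0]=77
10. P0: store L0 := 31  bus=[-]  L0: P0=M P1=I  mem[L0]=77
11. P0: store L3 := 40  bus=[BusRdX]  L3: P0=M P1=I  mem[L3]=80
12. P1: load  L0  bus=[BusRd,Flush]  L0: P0=S P1=S  mem[L0]=31
13. P1: load  L1  bus=[-]  L1: P0=I P1=E  mem[L1]=40
14. P1: load  L2  bus=[-]  L2: P0=I P1=M  mem[L2]=30
15. P1: store L2 := 13  bus=[-]  L2: P0=I P1=M  mem[L2]=30
16. P0: store L3 := 47  bus=[-]  L3: P0=M P1=I  mem[L3]=80
17. P1: load  L1  bus=[-]  L1: P0=I P1=E  mem[L1]=40
18. P1: load  L3  bus=[BusRd,Flush]  L3: P0=S P1=S  mem[L3]=47
19. P0: store L2 := 17  bus=[BusRdX,Flush]  L2: P0=M P1=I  mem[L2]=13
20. P1: load  L2  bus=[BusRd,Flush]  L2: P0=S P1=S  mem[L2]=17
21. P0: load  L1  bus=[BusRd]  L1: P0=S P1=S  mem[L1]=40
22. P1: store L3 := 72  bus=[BusUpgr]  L3: P0=I P1=M  mem[L3]=47
23. P0: load  L0  bus=[-]  L0: P0=S P1=S  mem[L0]=31
24. P1: load  L2  bus=[-]  L2: P0=S P1=S  mem[L2]=17
25. P1: load  L3  bus=[-]  L3: P0=I P1=M  mem[L3]=47
26. P0: load  L0  bus=[-]  L0: P0=S P1=S  mem[L0]=31
27. P1: load  L2  bus=[-]  L2: P0=S P1=S  mem[L2]=17
28. P1: load  L3  bus=[-]  L3: P0=I P1=M  mem[L3]=47
29. P1: store L2 := 89  bus=[BusUpgr]  L2: P0=I P1=M  mem[L2]=17
30. P1: store L1 := 74  bus=[BusUpgr]  L1: P0=I P1=M  mem[L1]=40

invalidations = 4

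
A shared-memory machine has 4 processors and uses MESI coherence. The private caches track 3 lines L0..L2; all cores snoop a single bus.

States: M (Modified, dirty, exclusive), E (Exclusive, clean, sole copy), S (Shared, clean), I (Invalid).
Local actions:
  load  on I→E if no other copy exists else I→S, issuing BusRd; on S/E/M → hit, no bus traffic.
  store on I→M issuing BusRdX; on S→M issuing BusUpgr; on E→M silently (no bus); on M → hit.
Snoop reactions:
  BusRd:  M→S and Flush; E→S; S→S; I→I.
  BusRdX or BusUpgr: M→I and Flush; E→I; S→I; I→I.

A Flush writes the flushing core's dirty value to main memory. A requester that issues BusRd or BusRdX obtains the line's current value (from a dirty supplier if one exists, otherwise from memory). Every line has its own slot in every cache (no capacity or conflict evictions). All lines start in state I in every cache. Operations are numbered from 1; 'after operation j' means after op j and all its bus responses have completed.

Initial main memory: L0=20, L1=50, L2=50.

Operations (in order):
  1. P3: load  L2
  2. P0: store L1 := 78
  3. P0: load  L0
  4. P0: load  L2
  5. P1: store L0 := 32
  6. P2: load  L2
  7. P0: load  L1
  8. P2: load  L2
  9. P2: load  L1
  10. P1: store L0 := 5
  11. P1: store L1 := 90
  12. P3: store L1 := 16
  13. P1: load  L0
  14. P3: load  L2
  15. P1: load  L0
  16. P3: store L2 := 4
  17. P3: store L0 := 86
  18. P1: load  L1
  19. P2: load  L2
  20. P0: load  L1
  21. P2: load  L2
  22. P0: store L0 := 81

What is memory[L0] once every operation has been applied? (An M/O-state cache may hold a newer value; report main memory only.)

step 1: P3: load  L2  ⟶  IIIE  (L2)  txn=BusRd  M[L2]=50
step 2: P0: store L1 := 78  ⟶  MIII  (L1)  txn=BusRdX  M[L1]=50
step 3: P0: load  L0  ⟶  EIII  (L0)  txn=BusRd  M[L0]=20
step 4: P0: load  L2  ⟶  SIIS  (L2)  txn=BusRd  M[L2]=50
step 5: P1: store L0 := 32  ⟶  IMII  (L0)  txn=BusRdX  M[L0]=20
step 6: P2: load  L2  ⟶  SISS  (L2)  txn=BusRd  M[L2]=50
step 7: P0: load  L1  ⟶  MIII  (L1)  txn=∅  M[L1]=50
step 8: P2: load  L2  ⟶  SISS  (L2)  txn=∅  M[L2]=50
step 9: P2: load  L1  ⟶  SISI  (L1)  txn=BusRd+Flush  M[L1]=78
step 10: P1: store L0 := 5  ⟶  IMII  (L0)  txn=∅  M[L0]=20
step 11: P1: store L1 := 90  ⟶  IMII  (L1)  txn=BusRdX  M[L1]=78
step 12: P3: store L1 := 16  ⟶  IIIM  (L1)  txn=BusRdX+Flush  M[L1]=90
step 13: P1: load  L0  ⟶  IMII  (L0)  txn=∅  M[L0]=20
step 14: P3: load  L2  ⟶  SISS  (L2)  txn=∅  M[L2]=50
step 15: P1: load  L0  ⟶  IMII  (L0)  txn=∅  M[L0]=20
step 16: P3: store L2 := 4  ⟶  IIIM  (L2)  txn=BusUpgr  M[L2]=50
step 17: P3: store L0 := 86  ⟶  IIIM  (L0)  txn=BusRdX+Flush  M[L0]=5
step 18: P1: load  L1  ⟶  ISIS  (L1)  txn=BusRd+Flush  M[L1]=16
step 19: P2: load  L2  ⟶  IISS  (L2)  txn=BusRd+Flush  M[L2]=4
step 20: P0: load  L1  ⟶  SSIS  (L1)  txn=BusRd  M[L1]=16
step 21: P2: load  L2  ⟶  IISS  (L2)  txn=∅  M[L2]=4
step 22: P0: store L0 := 81  ⟶  MIII  (L0)  txn=BusRdX+Flush  M[L0]=86

memory[L0] = 86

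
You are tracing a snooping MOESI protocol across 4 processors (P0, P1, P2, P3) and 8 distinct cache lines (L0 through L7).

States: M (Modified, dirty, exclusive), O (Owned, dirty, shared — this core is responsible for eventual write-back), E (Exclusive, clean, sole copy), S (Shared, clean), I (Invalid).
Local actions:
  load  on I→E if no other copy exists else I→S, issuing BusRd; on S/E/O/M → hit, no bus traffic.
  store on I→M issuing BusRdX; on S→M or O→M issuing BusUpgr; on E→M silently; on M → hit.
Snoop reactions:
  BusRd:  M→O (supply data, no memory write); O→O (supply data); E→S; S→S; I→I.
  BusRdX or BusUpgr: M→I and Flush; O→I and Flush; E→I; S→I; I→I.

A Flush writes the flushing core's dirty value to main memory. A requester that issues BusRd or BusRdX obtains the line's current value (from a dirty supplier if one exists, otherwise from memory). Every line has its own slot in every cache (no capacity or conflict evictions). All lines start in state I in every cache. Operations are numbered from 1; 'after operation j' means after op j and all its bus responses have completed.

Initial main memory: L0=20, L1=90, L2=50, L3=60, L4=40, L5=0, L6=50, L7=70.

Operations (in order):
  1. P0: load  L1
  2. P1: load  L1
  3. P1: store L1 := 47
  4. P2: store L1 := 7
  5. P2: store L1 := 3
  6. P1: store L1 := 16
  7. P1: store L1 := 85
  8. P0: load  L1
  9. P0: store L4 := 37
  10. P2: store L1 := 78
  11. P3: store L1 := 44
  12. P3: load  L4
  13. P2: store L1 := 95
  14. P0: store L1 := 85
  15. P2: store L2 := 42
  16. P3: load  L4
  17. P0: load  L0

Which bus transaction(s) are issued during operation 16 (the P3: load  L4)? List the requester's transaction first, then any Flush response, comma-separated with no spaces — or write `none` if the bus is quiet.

[1] P0: load  L1 | P0:E(90), P1:I, P2:I, P3:I | bus: BusRd
[2] P1: load  L1 | P0:S(90), P1:S(90), P2:I, P3:I | bus: BusRd
[3] P1: store L1 := 47 | P0:I, P1:M(47), P2:I, P3:I | bus: BusUpgr
[4] P2: store L1 := 7 | P0:I, P1:I, P2:M(7), P3:I | bus: BusRdX,Flush
[5] P2: store L1 := 3 | P0:I, P1:I, P2:M(3), P3:I | bus: none
[6] P1: store L1 := 16 | P0:I, P1:M(16), P2:I, P3:I | bus: BusRdX,Flush
[7] P1: store L1 := 85 | P0:I, P1:M(85), P2:I, P3:I | bus: none
[8] P0: load  L1 | P0:S(85), P1:O(85), P2:I, P3:I | bus: BusRd
[9] P0: store L4 := 37 | P0:M(37), P1:I, P2:I, P3:I | bus: BusRdX
[10] P2: store L1 := 78 | P0:I, P1:I, P2:M(78), P3:I | bus: BusRdX,Flush
[11] P3: store L1 := 44 | P0:I, P1:I, P2:I, P3:M(44) | bus: BusRdX,Flush
[12] P3: load  L4 | P0:O(37), P1:I, P2:I, P3:S(37) | bus: BusRd
[13] P2: store L1 := 95 | P0:I, P1:I, P2:M(95), P3:I | bus: BusRdX,Flush
[14] P0: store L1 := 85 | P0:M(85), P1:I, P2:I, P3:I | bus: BusRdX,Flush
[15] P2: store L2 := 42 | P0:I, P1:I, P2:M(42), P3:I | bus: BusRdX
[16] P3: load  L4 | P0:O(37), P1:I, P2:I, P3:S(37) | bus: none
[17] P0: load  L0 | P0:E(20), P1:I, P2:I, P3:I | bus: BusRd

bus = none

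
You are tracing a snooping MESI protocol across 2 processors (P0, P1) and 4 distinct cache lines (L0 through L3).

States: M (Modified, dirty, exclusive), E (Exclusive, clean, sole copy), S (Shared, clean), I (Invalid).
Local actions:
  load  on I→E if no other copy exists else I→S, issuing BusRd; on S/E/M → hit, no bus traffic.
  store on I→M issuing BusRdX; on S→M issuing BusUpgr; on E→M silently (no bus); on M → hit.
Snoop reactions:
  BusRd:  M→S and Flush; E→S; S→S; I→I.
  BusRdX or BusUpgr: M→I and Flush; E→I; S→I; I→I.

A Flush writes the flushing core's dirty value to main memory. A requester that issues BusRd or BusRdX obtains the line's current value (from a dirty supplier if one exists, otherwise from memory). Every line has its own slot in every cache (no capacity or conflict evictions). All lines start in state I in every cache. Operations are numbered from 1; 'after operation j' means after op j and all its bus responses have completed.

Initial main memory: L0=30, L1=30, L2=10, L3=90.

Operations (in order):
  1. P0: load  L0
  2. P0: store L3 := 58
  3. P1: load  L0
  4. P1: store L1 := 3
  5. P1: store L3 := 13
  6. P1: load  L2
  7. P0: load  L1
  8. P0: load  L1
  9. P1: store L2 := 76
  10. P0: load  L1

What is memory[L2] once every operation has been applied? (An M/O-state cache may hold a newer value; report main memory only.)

step 1: P0: load  L0  ⟶  EI  (L0)  txn=BusRd  M[L0]=30
step 2: P0: store L3 := 58  ⟶  MI  (L3)  txn=BusRdX  M[L3]=90
step 3: P1: load  L0  ⟶  SS  (L0)  txn=BusRd  M[L0]=30
step 4: P1: store L1 := 3  ⟶  IM  (L1)  txn=BusRdX  M[L1]=30
step 5: P1: store L3 := 13  ⟶  IM  (L3)  txn=BusRdX+Flush  M[L3]=58
step 6: P1: load  L2  ⟶  IE  (L2)  txn=BusRd  M[L2]=10
step 7: P0: load  L1  ⟶  SS  (L1)  txn=BusRd+Flush  M[L1]=3
step 8: P0: load  L1  ⟶  SS  (L1)  txn=∅  M[L1]=3
step 9: P1: store L2 := 76  ⟶  IM  (L2)  txn=∅  M[L2]=10
step 10: P0: load  L1  ⟶  SS  (L1)  txn=∅  M[L1]=3

memory[L2] = 10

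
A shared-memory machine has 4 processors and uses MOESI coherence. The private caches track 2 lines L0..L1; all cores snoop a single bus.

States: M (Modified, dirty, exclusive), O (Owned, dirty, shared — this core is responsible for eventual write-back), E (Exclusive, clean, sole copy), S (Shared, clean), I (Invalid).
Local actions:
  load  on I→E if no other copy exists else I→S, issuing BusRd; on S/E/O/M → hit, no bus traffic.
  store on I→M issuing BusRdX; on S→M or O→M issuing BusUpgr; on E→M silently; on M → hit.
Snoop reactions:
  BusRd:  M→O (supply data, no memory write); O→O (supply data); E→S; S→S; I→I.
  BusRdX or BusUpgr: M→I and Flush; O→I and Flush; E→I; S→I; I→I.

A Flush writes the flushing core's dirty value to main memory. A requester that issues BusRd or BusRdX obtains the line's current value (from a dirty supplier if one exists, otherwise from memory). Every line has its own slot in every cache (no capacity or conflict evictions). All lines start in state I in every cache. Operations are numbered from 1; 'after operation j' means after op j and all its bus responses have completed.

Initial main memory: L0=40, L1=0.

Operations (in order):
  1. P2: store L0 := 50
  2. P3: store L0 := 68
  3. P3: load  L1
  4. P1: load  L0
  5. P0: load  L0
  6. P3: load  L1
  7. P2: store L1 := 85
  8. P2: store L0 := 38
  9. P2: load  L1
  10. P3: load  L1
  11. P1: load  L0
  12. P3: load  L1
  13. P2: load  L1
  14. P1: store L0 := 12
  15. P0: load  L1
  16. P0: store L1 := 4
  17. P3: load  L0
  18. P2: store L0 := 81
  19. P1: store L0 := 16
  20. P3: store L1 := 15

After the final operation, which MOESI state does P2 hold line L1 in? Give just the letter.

1. P2: store L0 := 50  bus=[BusRdX]  L0: P0=I P1=I P2=M P3=I  mem[L0]=40
2. P3: store L0 := 68  bus=[BusRdX,Flush]  L0: P0=I P1=I P2=I P3=M  mem[L0]=50
3. P3: load  L1  bus=[BusRd]  L1: P0=I P1=I P2=I P3=E  mem[L1]=0
4. P1: load  L0  bus=[BusRd]  L0: P0=I P1=S P2=I P3=O  mem[L0]=50
5. P0: load  L0  bus=[BusRd]  L0: P0=S P1=S P2=I P3=O  mem[L0]=50
6. P3: load  L1  bus=[-]  L1: P0=I P1=I P2=I P3=E  mem[L1]=0
7. P2: store L1 := 85  bus=[BusRdX]  L1: P0=I P1=I P2=M P3=I  mem[L1]=0
8. P2: store L0 := 38  bus=[BusRdX,Flush]  L0: P0=I P1=I P2=M P3=I  mem[L0]=68
9. P2: load  L1  bus=[-]  L1: P0=I P1=I P2=M P3=I  mem[L1]=0
10. P3: load  L1  bus=[BusRd]  L1: P0=I P1=I P2=O P3=S  mem[L1]=0
11. P1: load  L0  bus=[BusRd]  L0: P0=I P1=S P2=O P3=I  mem[L0]=68
12. P3: load  L1  bus=[-]  L1: P0=I P1=I P2=O P3=S  mem[L1]=0
13. P2: load  L1  bus=[-]  L1: P0=I P1=I P2=O P3=S  mem[L1]=0
14. P1: store L0 := 12  bus=[BusUpgr,Flush]  L0: P0=I P1=M P2=I P3=I  mem[L0]=38
15. P0: load  L1  bus=[BusRd]  L1: P0=S P1=I P2=O P3=S  mem[L1]=0
16. P0: store L1 := 4  bus=[BusUpgr,Flush]  L1: P0=M P1=I P2=I P3=I  mem[L1]=85
17. P3: load  L0  bus=[BusRd]  L0: P0=I P1=O P2=I P3=S  mem[L0]=38
18. P2: store L0 := 81  bus=[BusRdX,Flush]  L0: P0=I P1=I P2=M P3=I  mem[L0]=12
19. P1: store L0 := 16  bus=[BusRdX,Flush]  L0: P0=I P1=M P2=I P3=I  mem[L0]=81
20. P3: store L1 := 15  bus=[BusRdX,Flush]  L1: P0=I P1=I P2=I P3=M  mem[L1]=4

state = I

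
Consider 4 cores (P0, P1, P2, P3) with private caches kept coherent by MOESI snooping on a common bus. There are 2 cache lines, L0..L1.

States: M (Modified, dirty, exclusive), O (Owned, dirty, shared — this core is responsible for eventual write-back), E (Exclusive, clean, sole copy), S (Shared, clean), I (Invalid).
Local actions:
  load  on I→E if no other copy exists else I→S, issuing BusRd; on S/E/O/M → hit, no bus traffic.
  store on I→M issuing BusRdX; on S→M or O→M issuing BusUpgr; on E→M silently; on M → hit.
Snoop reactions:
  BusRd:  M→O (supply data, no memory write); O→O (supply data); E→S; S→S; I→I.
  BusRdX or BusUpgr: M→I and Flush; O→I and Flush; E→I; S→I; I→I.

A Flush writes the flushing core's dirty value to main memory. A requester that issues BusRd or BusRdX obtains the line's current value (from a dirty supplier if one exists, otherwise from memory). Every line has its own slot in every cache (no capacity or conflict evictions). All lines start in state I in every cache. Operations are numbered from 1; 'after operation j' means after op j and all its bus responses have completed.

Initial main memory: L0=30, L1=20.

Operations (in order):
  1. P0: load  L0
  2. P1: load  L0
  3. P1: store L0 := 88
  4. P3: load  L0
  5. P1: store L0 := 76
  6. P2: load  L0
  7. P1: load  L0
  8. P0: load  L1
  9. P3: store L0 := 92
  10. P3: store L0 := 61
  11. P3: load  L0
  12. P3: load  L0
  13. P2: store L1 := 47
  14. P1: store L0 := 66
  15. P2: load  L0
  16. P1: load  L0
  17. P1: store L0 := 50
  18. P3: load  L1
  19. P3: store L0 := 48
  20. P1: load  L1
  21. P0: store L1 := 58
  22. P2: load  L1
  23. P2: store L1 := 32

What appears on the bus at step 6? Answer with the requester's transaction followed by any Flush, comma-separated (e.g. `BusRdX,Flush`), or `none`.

bus = BusRd

step 1: P0: load  L0  ⟶  EIII  (L0)  txn=BusRd  M[L0]=30
step 2: P1: load  L0  ⟶  SSII  (L0)  txn=BusRd  M[L0]=30
step 3: P1: store L0 := 88  ⟶  IMII  (L0)  txn=BusUpgr  M[L0]=30
step 4: P3: load  L0  ⟶  IOIS  (L0)  txn=BusRd  M[L0]=30
step 5: P1: store L0 := 76  ⟶  IMII  (L0)  txn=BusUpgr  M[L0]=30
step 6: P2: load  L0  ⟶  IOSI  (L0)  txn=BusRd  M[L0]=30
step 7: P1: load  L0  ⟶  IOSI  (L0)  txn=∅  M[L0]=30
step 8: P0: load  L1  ⟶  EIII  (L1)  txn=BusRd  M[L1]=20
step 9: P3: store L0 := 92  ⟶  IIIM  (L0)  txn=BusRdX+Flush  M[L0]=76
step 10: P3: store L0 := 61  ⟶  IIIM  (L0)  txn=∅  M[L0]=76
step 11: P3: load  L0  ⟶  IIIM  (L0)  txn=∅  M[L0]=76
step 12: P3: load  L0  ⟶  IIIM  (L0)  txn=∅  M[L0]=76
step 13: P2: store L1 := 47  ⟶  IIMI  (L1)  txn=BusRdX  M[L1]=20
step 14: P1: store L0 := 66  ⟶  IMII  (L0)  txn=BusRdX+Flush  M[L0]=61
step 15: P2: load  L0  ⟶  IOSI  (L0)  txn=BusRd  M[L0]=61
step 16: P1: load  L0  ⟶  IOSI  (L0)  txn=∅  M[L0]=61
step 17: P1: store L0 := 50  ⟶  IMII  (L0)  txn=BusUpgr  M[L0]=61
step 18: P3: load  L1  ⟶  IIOS  (L1)  txn=BusRd  M[L1]=20
step 19: P3: store L0 := 48  ⟶  IIIM  (L0)  txn=BusRdX+Flush  M[L0]=50
step 20: P1: load  L1  ⟶  ISOS  (L1)  txn=BusRd  M[L1]=20
step 21: P0: store L1 := 58  ⟶  MIII  (L1)  txn=BusRdX+Flush  M[L1]=47
step 22: P2: load  L1  ⟶  OISI  (L1)  txn=BusRd  M[L1]=47
step 23: P2: store L1 := 32  ⟶  IIMI  (L1)  txn=BusUpgr+Flush  M[L1]=58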